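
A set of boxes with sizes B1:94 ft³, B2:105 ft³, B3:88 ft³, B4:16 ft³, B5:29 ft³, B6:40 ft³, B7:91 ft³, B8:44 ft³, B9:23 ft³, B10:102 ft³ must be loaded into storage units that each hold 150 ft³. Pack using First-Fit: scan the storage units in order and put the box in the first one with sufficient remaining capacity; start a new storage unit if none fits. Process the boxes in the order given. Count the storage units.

5

storage unit 1: place B1 (94 ft³), 56 ft³ left
storage unit 2: place B2 (105 ft³), 45 ft³ left
storage unit 3: place B3 (88 ft³), 62 ft³ left
storage unit 1: place B4 (16 ft³), 40 ft³ left
storage unit 1: place B5 (29 ft³), 11 ft³ left
storage unit 2: place B6 (40 ft³), 5 ft³ left
storage unit 4: place B7 (91 ft³), 59 ft³ left
storage unit 3: place B8 (44 ft³), 18 ft³ left
storage unit 4: place B9 (23 ft³), 36 ft³ left
storage unit 5: place B10 (102 ft³), 48 ft³ left
Final storage units: [94,16,29] [105,40] [88,44] [91,23] [102].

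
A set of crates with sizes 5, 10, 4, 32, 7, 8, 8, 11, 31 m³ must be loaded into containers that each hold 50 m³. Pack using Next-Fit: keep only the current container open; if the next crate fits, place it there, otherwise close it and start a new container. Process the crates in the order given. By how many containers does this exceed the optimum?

Next-Fit: [5,10,4] [32,7,8] [8,11,31] → 3 containers.
Total size 116 m³; any packing needs at least ⌈116/50⌉ = 3 containers.
So 3 is already optimal.

0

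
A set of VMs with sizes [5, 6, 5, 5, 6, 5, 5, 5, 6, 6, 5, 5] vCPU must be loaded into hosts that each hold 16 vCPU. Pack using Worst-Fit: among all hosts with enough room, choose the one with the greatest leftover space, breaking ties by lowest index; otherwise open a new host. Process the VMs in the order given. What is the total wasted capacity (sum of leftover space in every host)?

0

Put 5 vCPU in host 1; 11 vCPU remain.
Put 6 vCPU in host 1; 5 vCPU remain.
Put 5 vCPU in host 1; 0 vCPU remain.
Put 5 vCPU in host 2; 11 vCPU remain.
Put 6 vCPU in host 2; 5 vCPU remain.
Put 5 vCPU in host 2; 0 vCPU remain.
Put 5 vCPU in host 3; 11 vCPU remain.
Put 5 vCPU in host 3; 6 vCPU remain.
Put 6 vCPU in host 3; 0 vCPU remain.
Put 6 vCPU in host 4; 10 vCPU remain.
Put 5 vCPU in host 4; 5 vCPU remain.
Put 5 vCPU in host 4; 0 vCPU remain.
4 hosts × 16 vCPU = 64 vCPU; used 64 vCPU; unused 0 vCPU.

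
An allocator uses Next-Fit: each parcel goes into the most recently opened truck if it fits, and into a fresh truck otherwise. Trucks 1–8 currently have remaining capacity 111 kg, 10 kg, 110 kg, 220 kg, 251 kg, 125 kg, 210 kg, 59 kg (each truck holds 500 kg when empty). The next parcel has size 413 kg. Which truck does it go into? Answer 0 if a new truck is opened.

0

Next-Fit only looks at truck 8, which has 59 kg free.
413 kg does not fit, so a new truck is opened.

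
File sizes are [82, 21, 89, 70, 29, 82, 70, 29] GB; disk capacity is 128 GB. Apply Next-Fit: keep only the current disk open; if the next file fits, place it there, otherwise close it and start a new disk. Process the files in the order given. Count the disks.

disk 1: place 82 GB, 46 GB left
disk 1: place 21 GB, 25 GB left
disk 2: place 89 GB, 39 GB left
disk 3: place 70 GB, 58 GB left
disk 3: place 29 GB, 29 GB left
disk 4: place 82 GB, 46 GB left
disk 5: place 70 GB, 58 GB left
disk 5: place 29 GB, 29 GB left
Final disks: [82,21] [89] [70,29] [82] [70,29].

5 disks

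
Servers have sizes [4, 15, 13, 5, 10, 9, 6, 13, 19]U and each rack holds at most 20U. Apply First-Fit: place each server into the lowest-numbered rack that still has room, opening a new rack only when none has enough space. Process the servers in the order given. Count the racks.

5

rack 1: place 4U, 16U left
rack 1: place 15U, 1U left
rack 2: place 13U, 7U left
rack 2: place 5U, 2U left
rack 3: place 10U, 10U left
rack 3: place 9U, 1U left
rack 4: place 6U, 14U left
rack 4: place 13U, 1U left
rack 5: place 19U, 1U left
Final racks: [4,15] [13,5] [10,9] [6,13] [19].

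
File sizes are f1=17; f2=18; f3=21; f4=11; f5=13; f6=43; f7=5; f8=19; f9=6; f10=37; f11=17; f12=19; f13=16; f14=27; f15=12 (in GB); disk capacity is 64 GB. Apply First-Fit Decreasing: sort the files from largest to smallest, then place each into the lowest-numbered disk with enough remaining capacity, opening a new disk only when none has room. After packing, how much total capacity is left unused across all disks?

Sorted descending: 43, 37, 27, 21, 19, 19, 18, 17, 17, 16, 13, 12, 11, 6, 5.
43 GB → disk 1 (remaining 21 GB)
37 GB → disk 2 (remaining 27 GB)
27 GB → disk 2 (remaining 0 GB)
21 GB → disk 1 (remaining 0 GB)
19 GB → disk 3 (remaining 45 GB)
19 GB → disk 3 (remaining 26 GB)
18 GB → disk 3 (remaining 8 GB)
17 GB → disk 4 (remaining 47 GB)
17 GB → disk 4 (remaining 30 GB)
16 GB → disk 4 (remaining 14 GB)
13 GB → disk 4 (remaining 1 GB)
12 GB → disk 5 (remaining 52 GB)
11 GB → disk 5 (remaining 41 GB)
6 GB → disk 3 (remaining 2 GB)
5 GB → disk 5 (remaining 36 GB)
5 disks × 64 GB = 320 GB; used 281 GB; unused 39 GB.

39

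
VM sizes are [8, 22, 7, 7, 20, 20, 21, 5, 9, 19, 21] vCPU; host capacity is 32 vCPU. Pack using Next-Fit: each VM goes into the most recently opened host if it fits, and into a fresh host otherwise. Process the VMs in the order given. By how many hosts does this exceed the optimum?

1

Next-Fit: [8,22] [7,7] [20] [20] [21,5] [9,19] [21] → 7 hosts.
6 VMs exceed 16 vCPU (half the capacity), and no two of those can share a host, so at least 6 hosts are needed.
An optimal packing achieves that bound: [22,9] [21,8] [21,7] [20,7,5] [20] [19] → 6 hosts.
Excess: 7 − 6 = 1.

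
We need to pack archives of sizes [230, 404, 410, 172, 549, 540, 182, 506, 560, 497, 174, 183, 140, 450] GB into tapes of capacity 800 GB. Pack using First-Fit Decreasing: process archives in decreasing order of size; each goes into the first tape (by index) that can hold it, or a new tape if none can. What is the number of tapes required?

Sorted descending: 560, 549, 540, 506, 497, 450, 410, 404, 230, 183, 182, 174, 172, 140.
560 GB → tape 1 (remaining 240 GB)
549 GB → tape 2 (remaining 251 GB)
540 GB → tape 3 (remaining 260 GB)
506 GB → tape 4 (remaining 294 GB)
497 GB → tape 5 (remaining 303 GB)
450 GB → tape 6 (remaining 350 GB)
410 GB → tape 7 (remaining 390 GB)
404 GB → tape 8 (remaining 396 GB)
230 GB → tape 1 (remaining 10 GB)
183 GB → tape 2 (remaining 68 GB)
182 GB → tape 3 (remaining 78 GB)
174 GB → tape 4 (remaining 120 GB)
172 GB → tape 5 (remaining 131 GB)
140 GB → tape 6 (remaining 210 GB)
Final tapes: [560,230] [549,183] [540,182] [506,174] [497,172] [450,140] [410] [404].

8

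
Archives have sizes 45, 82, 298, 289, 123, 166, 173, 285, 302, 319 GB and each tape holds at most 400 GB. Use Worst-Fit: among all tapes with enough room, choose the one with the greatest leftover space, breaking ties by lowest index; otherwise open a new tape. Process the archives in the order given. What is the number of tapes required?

7

45 GB → tape 1 (remaining 355 GB)
82 GB → tape 1 (remaining 273 GB)
298 GB → tape 2 (remaining 102 GB)
289 GB → tape 3 (remaining 111 GB)
123 GB → tape 1 (remaining 150 GB)
166 GB → tape 4 (remaining 234 GB)
173 GB → tape 4 (remaining 61 GB)
285 GB → tape 5 (remaining 115 GB)
302 GB → tape 6 (remaining 98 GB)
319 GB → tape 7 (remaining 81 GB)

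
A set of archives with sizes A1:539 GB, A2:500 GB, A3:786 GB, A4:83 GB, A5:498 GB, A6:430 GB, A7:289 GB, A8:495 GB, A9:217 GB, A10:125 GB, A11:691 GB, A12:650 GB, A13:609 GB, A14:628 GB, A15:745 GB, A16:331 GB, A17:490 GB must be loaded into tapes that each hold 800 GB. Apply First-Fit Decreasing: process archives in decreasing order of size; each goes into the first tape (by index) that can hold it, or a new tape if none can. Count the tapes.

Sorted descending: 786, 745, 691, 650, 628, 609, 539, 500, 498, 495, 490, 430, 331, 289, 217, 125, 83.
786 GB → tape 1 (remaining 14 GB)
745 GB → tape 2 (remaining 55 GB)
691 GB → tape 3 (remaining 109 GB)
650 GB → tape 4 (remaining 150 GB)
628 GB → tape 5 (remaining 172 GB)
609 GB → tape 6 (remaining 191 GB)
539 GB → tape 7 (remaining 261 GB)
500 GB → tape 8 (remaining 300 GB)
498 GB → tape 9 (remaining 302 GB)
495 GB → tape 10 (remaining 305 GB)
490 GB → tape 11 (remaining 310 GB)
430 GB → tape 12 (remaining 370 GB)
331 GB → tape 12 (remaining 39 GB)
289 GB → tape 8 (remaining 11 GB)
217 GB → tape 7 (remaining 44 GB)
125 GB → tape 4 (remaining 25 GB)
83 GB → tape 3 (remaining 26 GB)

12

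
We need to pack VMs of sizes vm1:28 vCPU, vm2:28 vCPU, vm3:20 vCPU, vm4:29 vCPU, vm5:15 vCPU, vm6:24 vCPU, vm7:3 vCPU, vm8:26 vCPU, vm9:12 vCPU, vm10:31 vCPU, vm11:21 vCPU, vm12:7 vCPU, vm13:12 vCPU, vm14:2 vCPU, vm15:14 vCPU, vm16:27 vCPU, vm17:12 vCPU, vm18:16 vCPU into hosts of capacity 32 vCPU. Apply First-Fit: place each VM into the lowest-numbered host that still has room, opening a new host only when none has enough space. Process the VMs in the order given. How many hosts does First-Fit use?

host 1: place vm1 (28 vCPU), 4 vCPU left
host 2: place vm2 (28 vCPU), 4 vCPU left
host 3: place vm3 (20 vCPU), 12 vCPU left
host 4: place vm4 (29 vCPU), 3 vCPU left
host 5: place vm5 (15 vCPU), 17 vCPU left
host 6: place vm6 (24 vCPU), 8 vCPU left
host 1: place vm7 (3 vCPU), 1 vCPU left
host 7: place vm8 (26 vCPU), 6 vCPU left
host 3: place vm9 (12 vCPU), 0 vCPU left
host 8: place vm10 (31 vCPU), 1 vCPU left
host 9: place vm11 (21 vCPU), 11 vCPU left
host 5: place vm12 (7 vCPU), 10 vCPU left
host 10: place vm13 (12 vCPU), 20 vCPU left
host 2: place vm14 (2 vCPU), 2 vCPU left
host 10: place vm15 (14 vCPU), 6 vCPU left
host 11: place vm16 (27 vCPU), 5 vCPU left
host 12: place vm17 (12 vCPU), 20 vCPU left
host 12: place vm18 (16 vCPU), 4 vCPU left
Final hosts: [28,3] [28,2] [20,12] [29] [15,7] [24] [26] [31] [21] [12,14] [27] [12,16].

12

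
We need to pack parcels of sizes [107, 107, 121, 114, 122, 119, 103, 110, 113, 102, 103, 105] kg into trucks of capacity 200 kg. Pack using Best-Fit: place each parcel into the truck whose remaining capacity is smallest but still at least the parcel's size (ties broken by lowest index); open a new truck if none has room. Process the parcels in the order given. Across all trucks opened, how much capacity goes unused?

Put 107 kg in truck 1; 93 kg remain.
Put 107 kg in truck 2; 93 kg remain.
Put 121 kg in truck 3; 79 kg remain.
Put 114 kg in truck 4; 86 kg remain.
Put 122 kg in truck 5; 78 kg remain.
Put 119 kg in truck 6; 81 kg remain.
Put 103 kg in truck 7; 97 kg remain.
Put 110 kg in truck 8; 90 kg remain.
Put 113 kg in truck 9; 87 kg remain.
Put 102 kg in truck 10; 98 kg remain.
Put 103 kg in truck 11; 97 kg remain.
Put 105 kg in truck 12; 95 kg remain.
12 trucks × 200 kg = 2400 kg; used 1326 kg; unused 1074 kg.

1074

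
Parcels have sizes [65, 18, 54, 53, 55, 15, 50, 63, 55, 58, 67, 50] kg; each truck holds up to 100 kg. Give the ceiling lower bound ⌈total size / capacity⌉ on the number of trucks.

Total size = 65 + 18 + 54 + 53 + 55 + 15 + 50 + 63 + 55 + 58 + 67 + 50 = 603 kg.
⌈603 / 100⌉ = 7.

7 trucks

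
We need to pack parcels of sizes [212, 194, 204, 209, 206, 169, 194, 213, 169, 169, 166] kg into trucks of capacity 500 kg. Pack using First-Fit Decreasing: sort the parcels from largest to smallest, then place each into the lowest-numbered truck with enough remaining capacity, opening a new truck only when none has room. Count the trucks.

6

Sorted descending: 213, 212, 209, 206, 204, 194, 194, 169, 169, 169, 166.
Put 213 kg in truck 1; 287 kg remain.
Put 212 kg in truck 1; 75 kg remain.
Put 209 kg in truck 2; 291 kg remain.
Put 206 kg in truck 2; 85 kg remain.
Put 204 kg in truck 3; 296 kg remain.
Put 194 kg in truck 3; 102 kg remain.
Put 194 kg in truck 4; 306 kg remain.
Put 169 kg in truck 4; 137 kg remain.
Put 169 kg in truck 5; 331 kg remain.
Put 169 kg in truck 5; 162 kg remain.
Put 166 kg in truck 6; 334 kg remain.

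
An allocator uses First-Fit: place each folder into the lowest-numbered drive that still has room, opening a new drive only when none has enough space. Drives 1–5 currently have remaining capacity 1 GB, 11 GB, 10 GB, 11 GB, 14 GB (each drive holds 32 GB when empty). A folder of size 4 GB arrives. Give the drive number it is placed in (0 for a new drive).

Drives with room: drive 2 (11 GB), drive 3 (10 GB), drive 4 (11 GB), drive 5 (14 GB).
The first with room is drive 2.

2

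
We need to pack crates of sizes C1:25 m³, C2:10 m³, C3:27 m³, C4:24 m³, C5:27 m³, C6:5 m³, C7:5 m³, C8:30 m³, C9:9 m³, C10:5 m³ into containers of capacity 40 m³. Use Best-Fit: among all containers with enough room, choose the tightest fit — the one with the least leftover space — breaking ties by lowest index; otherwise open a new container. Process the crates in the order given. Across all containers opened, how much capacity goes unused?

33

container 1: place C1 (25 m³), 15 m³ left
container 1: place C2 (10 m³), 5 m³ left
container 2: place C3 (27 m³), 13 m³ left
container 3: place C4 (24 m³), 16 m³ left
container 4: place C5 (27 m³), 13 m³ left
container 1: place C6 (5 m³), 0 m³ left
container 2: place C7 (5 m³), 8 m³ left
container 5: place C8 (30 m³), 10 m³ left
container 5: place C9 (9 m³), 1 m³ left
container 2: place C10 (5 m³), 3 m³ left
5 containers × 40 m³ = 200 m³; used 167 m³; unused 33 m³.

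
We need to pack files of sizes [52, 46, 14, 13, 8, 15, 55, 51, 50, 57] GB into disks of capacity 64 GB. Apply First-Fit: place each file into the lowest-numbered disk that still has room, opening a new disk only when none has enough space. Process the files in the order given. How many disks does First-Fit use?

7

Put 52 GB in disk 1; 12 GB remain.
Put 46 GB in disk 2; 18 GB remain.
Put 14 GB in disk 2; 4 GB remain.
Put 13 GB in disk 3; 51 GB remain.
Put 8 GB in disk 1; 4 GB remain.
Put 15 GB in disk 3; 36 GB remain.
Put 55 GB in disk 4; 9 GB remain.
Put 51 GB in disk 5; 13 GB remain.
Put 50 GB in disk 6; 14 GB remain.
Put 57 GB in disk 7; 7 GB remain.
Final disks: [52,8] [46,14] [13,15] [55] [51] [50] [57].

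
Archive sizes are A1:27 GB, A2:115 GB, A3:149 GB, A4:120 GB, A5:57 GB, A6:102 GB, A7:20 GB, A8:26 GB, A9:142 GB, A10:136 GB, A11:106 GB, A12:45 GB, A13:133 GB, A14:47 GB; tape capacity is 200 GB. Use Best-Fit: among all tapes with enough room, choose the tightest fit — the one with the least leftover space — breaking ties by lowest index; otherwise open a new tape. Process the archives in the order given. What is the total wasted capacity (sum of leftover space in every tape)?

375

A1 (27 GB) → tape 1 (remaining 173 GB)
A2 (115 GB) → tape 1 (remaining 58 GB)
A3 (149 GB) → tape 2 (remaining 51 GB)
A4 (120 GB) → tape 3 (remaining 80 GB)
A5 (57 GB) → tape 1 (remaining 1 GB)
A6 (102 GB) → tape 4 (remaining 98 GB)
A7 (20 GB) → tape 2 (remaining 31 GB)
A8 (26 GB) → tape 2 (remaining 5 GB)
A9 (142 GB) → tape 5 (remaining 58 GB)
A10 (136 GB) → tape 6 (remaining 64 GB)
A11 (106 GB) → tape 7 (remaining 94 GB)
A12 (45 GB) → tape 5 (remaining 13 GB)
A13 (133 GB) → tape 8 (remaining 67 GB)
A14 (47 GB) → tape 6 (remaining 17 GB)
8 tapes × 200 GB = 1600 GB; used 1225 GB; unused 375 GB.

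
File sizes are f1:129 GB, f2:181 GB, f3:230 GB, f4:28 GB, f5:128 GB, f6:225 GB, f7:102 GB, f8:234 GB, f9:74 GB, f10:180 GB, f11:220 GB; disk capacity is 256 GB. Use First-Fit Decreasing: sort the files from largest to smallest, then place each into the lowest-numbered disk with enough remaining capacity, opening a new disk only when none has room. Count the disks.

Sorted descending: 234, 230, 225, 220, 181, 180, 129, 128, 102, 74, 28.
disk 1: place 234 GB, 22 GB left
disk 2: place 230 GB, 26 GB left
disk 3: place 225 GB, 31 GB left
disk 4: place 220 GB, 36 GB left
disk 5: place 181 GB, 75 GB left
disk 6: place 180 GB, 76 GB left
disk 7: place 129 GB, 127 GB left
disk 8: place 128 GB, 128 GB left
disk 7: place 102 GB, 25 GB left
disk 5: place 74 GB, 1 GB left
disk 3: place 28 GB, 3 GB left

8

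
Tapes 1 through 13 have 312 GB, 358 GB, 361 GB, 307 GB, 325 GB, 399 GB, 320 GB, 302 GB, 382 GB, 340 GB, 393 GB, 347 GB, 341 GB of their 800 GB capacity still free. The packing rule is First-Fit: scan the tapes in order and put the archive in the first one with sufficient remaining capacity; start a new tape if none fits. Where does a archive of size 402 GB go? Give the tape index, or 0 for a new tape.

No tape has ≥ 402 GB free, so a new tape is opened.

0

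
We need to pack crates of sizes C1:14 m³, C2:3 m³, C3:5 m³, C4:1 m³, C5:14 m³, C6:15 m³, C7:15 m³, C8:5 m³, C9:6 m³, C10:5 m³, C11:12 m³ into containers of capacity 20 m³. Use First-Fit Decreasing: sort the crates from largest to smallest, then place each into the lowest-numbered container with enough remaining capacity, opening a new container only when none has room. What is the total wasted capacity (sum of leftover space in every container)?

Sorted descending: 15, 15, 14, 14, 12, 6, 5, 5, 5, 3, 1.
container 1: place 15 m³, 5 m³ left
container 2: place 15 m³, 5 m³ left
container 3: place 14 m³, 6 m³ left
container 4: place 14 m³, 6 m³ left
container 5: place 12 m³, 8 m³ left
container 3: place 6 m³, 0 m³ left
container 1: place 5 m³, 0 m³ left
container 2: place 5 m³, 0 m³ left
container 4: place 5 m³, 1 m³ left
container 5: place 3 m³, 5 m³ left
container 4: place 1 m³, 0 m³ left
5 containers × 20 m³ = 100 m³; used 95 m³; unused 5 m³.

5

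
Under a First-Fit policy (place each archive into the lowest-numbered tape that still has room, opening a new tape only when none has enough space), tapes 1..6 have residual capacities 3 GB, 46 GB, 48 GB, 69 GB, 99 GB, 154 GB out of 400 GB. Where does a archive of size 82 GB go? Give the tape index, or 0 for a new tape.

Tapes with room: tape 5 (99 GB), tape 6 (154 GB).
The first with room is tape 5.

5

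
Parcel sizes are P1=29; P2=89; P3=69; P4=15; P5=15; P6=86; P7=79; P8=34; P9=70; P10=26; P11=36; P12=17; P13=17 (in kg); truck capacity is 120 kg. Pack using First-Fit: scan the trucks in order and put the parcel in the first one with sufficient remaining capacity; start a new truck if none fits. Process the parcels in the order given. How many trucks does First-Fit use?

6

P1 (29 kg) → truck 1 (remaining 91 kg)
P2 (89 kg) → truck 1 (remaining 2 kg)
P3 (69 kg) → truck 2 (remaining 51 kg)
P4 (15 kg) → truck 2 (remaining 36 kg)
P5 (15 kg) → truck 2 (remaining 21 kg)
P6 (86 kg) → truck 3 (remaining 34 kg)
P7 (79 kg) → truck 4 (remaining 41 kg)
P8 (34 kg) → truck 3 (remaining 0 kg)
P9 (70 kg) → truck 5 (remaining 50 kg)
P10 (26 kg) → truck 4 (remaining 15 kg)
P11 (36 kg) → truck 5 (remaining 14 kg)
P12 (17 kg) → truck 2 (remaining 4 kg)
P13 (17 kg) → truck 6 (remaining 103 kg)
Final trucks: [29,89] [69,15,15,17] [86,34] [79,26] [70,36] [17].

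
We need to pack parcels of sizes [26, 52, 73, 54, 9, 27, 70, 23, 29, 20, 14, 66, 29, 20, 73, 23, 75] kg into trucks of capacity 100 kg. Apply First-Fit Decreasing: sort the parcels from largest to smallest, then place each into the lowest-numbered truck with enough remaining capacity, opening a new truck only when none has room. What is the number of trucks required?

7

Sorted descending: 75, 73, 73, 70, 66, 54, 52, 29, 29, 27, 26, 23, 23, 20, 20, 14, 9.
truck 1: place 75 kg, 25 kg left
truck 2: place 73 kg, 27 kg left
truck 3: place 73 kg, 27 kg left
truck 4: place 70 kg, 30 kg left
truck 5: place 66 kg, 34 kg left
truck 6: place 54 kg, 46 kg left
truck 7: place 52 kg, 48 kg left
truck 4: place 29 kg, 1 kg left
truck 5: place 29 kg, 5 kg left
truck 2: place 27 kg, 0 kg left
truck 3: place 26 kg, 1 kg left
truck 1: place 23 kg, 2 kg left
truck 6: place 23 kg, 23 kg left
truck 6: place 20 kg, 3 kg left
truck 7: place 20 kg, 28 kg left
truck 7: place 14 kg, 14 kg left
truck 7: place 9 kg, 5 kg left
Final trucks: [75,23] [73,27] [73,26] [70,29] [66,29] [54,23,20] [52,20,14,9].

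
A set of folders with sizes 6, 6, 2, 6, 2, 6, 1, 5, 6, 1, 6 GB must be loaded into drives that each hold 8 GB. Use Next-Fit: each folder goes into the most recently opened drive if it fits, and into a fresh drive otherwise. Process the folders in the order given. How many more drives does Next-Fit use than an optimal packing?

Next-Fit: [6] [6,2] [6,2] [6,1] [5] [6,1] [6] → 7 drives.
7 folders exceed 4 GB (half the capacity), and no two of those can share a drive, so at least 7 drives are needed.
So 7 is already optimal.

0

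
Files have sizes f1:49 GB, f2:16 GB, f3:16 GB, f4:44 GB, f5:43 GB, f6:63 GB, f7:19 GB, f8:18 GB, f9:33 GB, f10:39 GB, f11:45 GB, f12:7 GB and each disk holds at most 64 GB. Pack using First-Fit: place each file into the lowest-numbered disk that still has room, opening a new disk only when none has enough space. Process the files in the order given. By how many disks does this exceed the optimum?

1

First-Fit: [49,7] [16,16,19] [44,18] [43] [63] [33] [39] [45] → 8 disks.
Total size 392 GB; any packing needs at least ⌈392/64⌉ = 7 disks.
An optimal packing achieves that bound: [63] [49,7] [45,19] [44,18] [43,16] [39,16] [33] → 7 disks.
Excess: 8 − 7 = 1.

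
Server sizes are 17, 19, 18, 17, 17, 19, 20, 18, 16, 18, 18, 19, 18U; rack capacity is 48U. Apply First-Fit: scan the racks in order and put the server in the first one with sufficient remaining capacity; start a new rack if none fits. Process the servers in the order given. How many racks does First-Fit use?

rack 1: place 17U, 31U left
rack 1: place 19U, 12U left
rack 2: place 18U, 30U left
rack 2: place 17U, 13U left
rack 3: place 17U, 31U left
rack 3: place 19U, 12U left
rack 4: place 20U, 28U left
rack 4: place 18U, 10U left
rack 5: place 16U, 32U left
rack 5: place 18U, 14U left
rack 6: place 18U, 30U left
rack 6: place 19U, 11U left
rack 7: place 18U, 30U left

7 racks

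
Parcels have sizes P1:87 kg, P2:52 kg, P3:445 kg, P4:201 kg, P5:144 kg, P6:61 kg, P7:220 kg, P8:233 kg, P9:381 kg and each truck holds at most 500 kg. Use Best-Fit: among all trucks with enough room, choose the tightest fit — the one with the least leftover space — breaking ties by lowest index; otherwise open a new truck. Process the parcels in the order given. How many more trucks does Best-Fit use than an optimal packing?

Best-Fit: [87,52,201,144] [445] [61,220] [233] [381] → 5 trucks.
Total size 1824 kg; any packing needs at least ⌈1824/500⌉ = 4 trucks.
An optimal packing achieves that bound: [445,52] [381,87] [233,220] [201,144,61] → 4 trucks.
Excess: 5 − 4 = 1.

1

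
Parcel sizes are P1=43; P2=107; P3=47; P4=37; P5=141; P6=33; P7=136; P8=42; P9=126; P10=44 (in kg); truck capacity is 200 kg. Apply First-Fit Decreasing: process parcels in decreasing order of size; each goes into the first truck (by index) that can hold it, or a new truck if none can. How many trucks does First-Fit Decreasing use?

Sorted descending: 141, 136, 126, 107, 47, 44, 43, 42, 37, 33.
141 kg → truck 1 (remaining 59 kg)
136 kg → truck 2 (remaining 64 kg)
126 kg → truck 3 (remaining 74 kg)
107 kg → truck 4 (remaining 93 kg)
47 kg → truck 1 (remaining 12 kg)
44 kg → truck 2 (remaining 20 kg)
43 kg → truck 3 (remaining 31 kg)
42 kg → truck 4 (remaining 51 kg)
37 kg → truck 4 (remaining 14 kg)
33 kg → truck 5 (remaining 167 kg)

5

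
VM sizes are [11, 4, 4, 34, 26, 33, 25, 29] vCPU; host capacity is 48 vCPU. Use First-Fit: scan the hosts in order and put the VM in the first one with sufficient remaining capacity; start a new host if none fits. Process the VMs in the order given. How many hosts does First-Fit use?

Put 11 vCPU in host 1; 37 vCPU remain.
Put 4 vCPU in host 1; 33 vCPU remain.
Put 4 vCPU in host 1; 29 vCPU remain.
Put 34 vCPU in host 2; 14 vCPU remain.
Put 26 vCPU in host 1; 3 vCPU remain.
Put 33 vCPU in host 3; 15 vCPU remain.
Put 25 vCPU in host 4; 23 vCPU remain.
Put 29 vCPU in host 5; 19 vCPU remain.

5 hosts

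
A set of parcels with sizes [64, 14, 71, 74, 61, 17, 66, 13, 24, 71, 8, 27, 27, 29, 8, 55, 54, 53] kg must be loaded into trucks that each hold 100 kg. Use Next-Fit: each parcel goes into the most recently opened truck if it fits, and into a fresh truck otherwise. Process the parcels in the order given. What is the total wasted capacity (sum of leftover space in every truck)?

264

Put 64 kg in truck 1; 36 kg remain.
Put 14 kg in truck 1; 22 kg remain.
Put 71 kg in truck 2; 29 kg remain.
Put 74 kg in truck 3; 26 kg remain.
Put 61 kg in truck 4; 39 kg remain.
Put 17 kg in truck 4; 22 kg remain.
Put 66 kg in truck 5; 34 kg remain.
Put 13 kg in truck 5; 21 kg remain.
Put 24 kg in truck 6; 76 kg remain.
Put 71 kg in truck 6; 5 kg remain.
Put 8 kg in truck 7; 92 kg remain.
Put 27 kg in truck 7; 65 kg remain.
Put 27 kg in truck 7; 38 kg remain.
Put 29 kg in truck 7; 9 kg remain.
Put 8 kg in truck 7; 1 kg remain.
Put 55 kg in truck 8; 45 kg remain.
Put 54 kg in truck 9; 46 kg remain.
Put 53 kg in truck 10; 47 kg remain.
10 trucks × 100 kg = 1000 kg; used 736 kg; unused 264 kg.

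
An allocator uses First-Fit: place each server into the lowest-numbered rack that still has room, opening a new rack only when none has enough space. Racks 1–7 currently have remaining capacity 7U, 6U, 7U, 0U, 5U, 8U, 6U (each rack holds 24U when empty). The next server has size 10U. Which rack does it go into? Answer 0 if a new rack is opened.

No rack has ≥ 10U free, so a new rack is opened.

0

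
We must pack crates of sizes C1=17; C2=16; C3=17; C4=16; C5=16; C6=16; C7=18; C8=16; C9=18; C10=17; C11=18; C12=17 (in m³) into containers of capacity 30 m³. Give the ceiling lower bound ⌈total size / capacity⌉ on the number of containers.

7 containers

Total size = 17 + 16 + 17 + 16 + 16 + 16 + 18 + 16 + 18 + 17 + 18 + 17 = 202 m³.
⌈202 / 30⌉ = 7.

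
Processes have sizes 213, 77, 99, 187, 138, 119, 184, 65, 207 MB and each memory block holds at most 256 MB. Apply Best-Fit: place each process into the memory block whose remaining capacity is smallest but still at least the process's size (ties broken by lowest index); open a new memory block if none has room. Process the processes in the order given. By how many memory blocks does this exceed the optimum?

1

Best-Fit: [213] [77,99] [187,65] [138] [119] [184] [207] → 7 memory blocks.
Total size 1289 MB; any packing needs at least ⌈1289/256⌉ = 6 memory blocks.
An optimal packing achieves that bound: [213] [207] [187,65] [184] [138,99] [119,77] → 6 memory blocks.
Excess: 7 − 6 = 1.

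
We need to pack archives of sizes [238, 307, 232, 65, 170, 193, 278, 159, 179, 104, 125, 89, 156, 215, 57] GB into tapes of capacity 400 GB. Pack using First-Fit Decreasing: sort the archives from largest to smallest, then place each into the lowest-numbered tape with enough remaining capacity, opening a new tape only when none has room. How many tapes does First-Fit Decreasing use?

7 tapes

Sorted descending: 307, 278, 238, 232, 215, 193, 179, 170, 159, 156, 125, 104, 89, 65, 57.
Put 307 GB in tape 1; 93 GB remain.
Put 278 GB in tape 2; 122 GB remain.
Put 238 GB in tape 3; 162 GB remain.
Put 232 GB in tape 4; 168 GB remain.
Put 215 GB in tape 5; 185 GB remain.
Put 193 GB in tape 6; 207 GB remain.
Put 179 GB in tape 5; 6 GB remain.
Put 170 GB in tape 6; 37 GB remain.
Put 159 GB in tape 3; 3 GB remain.
Put 156 GB in tape 4; 12 GB remain.
Put 125 GB in tape 7; 275 GB remain.
Put 104 GB in tape 2; 18 GB remain.
Put 89 GB in tape 1; 4 GB remain.
Put 65 GB in tape 7; 210 GB remain.
Put 57 GB in tape 7; 153 GB remain.
Final tapes: [307,89] [278,104] [238,159] [232,156] [215,179] [193,170] [125,65,57].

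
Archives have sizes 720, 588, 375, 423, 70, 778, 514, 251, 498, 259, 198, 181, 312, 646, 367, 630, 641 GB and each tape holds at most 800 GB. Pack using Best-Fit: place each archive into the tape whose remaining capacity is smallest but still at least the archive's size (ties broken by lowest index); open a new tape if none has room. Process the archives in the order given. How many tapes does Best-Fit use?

11

720 GB → tape 1 (remaining 80 GB)
588 GB → tape 2 (remaining 212 GB)
375 GB → tape 3 (remaining 425 GB)
423 GB → tape 3 (remaining 2 GB)
70 GB → tape 1 (remaining 10 GB)
778 GB → tape 4 (remaining 22 GB)
514 GB → tape 5 (remaining 286 GB)
251 GB → tape 5 (remaining 35 GB)
498 GB → tape 6 (remaining 302 GB)
259 GB → tape 6 (remaining 43 GB)
198 GB → tape 2 (remaining 14 GB)
181 GB → tape 7 (remaining 619 GB)
312 GB → tape 7 (remaining 307 GB)
646 GB → tape 8 (remaining 154 GB)
367 GB → tape 9 (remaining 433 GB)
630 GB → tape 10 (remaining 170 GB)
641 GB → tape 11 (remaining 159 GB)
Final tapes: [720,70] [588,198] [375,423] [778] [514,251] [498,259] [181,312] [646] [367] [630] [641].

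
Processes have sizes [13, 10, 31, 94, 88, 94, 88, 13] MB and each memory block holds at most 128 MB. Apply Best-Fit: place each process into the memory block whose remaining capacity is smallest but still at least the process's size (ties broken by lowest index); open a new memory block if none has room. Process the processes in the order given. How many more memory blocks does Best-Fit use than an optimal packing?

Best-Fit: [13,10,31] [94,13] [88] [94] [88] → 5 memory blocks.
Total size 431 MB; any packing needs at least ⌈431/128⌉ = 4 memory blocks.
An optimal packing achieves that bound: [94,31] [94,13,13] [88,10] [88] → 4 memory blocks.
Excess: 5 − 4 = 1.

1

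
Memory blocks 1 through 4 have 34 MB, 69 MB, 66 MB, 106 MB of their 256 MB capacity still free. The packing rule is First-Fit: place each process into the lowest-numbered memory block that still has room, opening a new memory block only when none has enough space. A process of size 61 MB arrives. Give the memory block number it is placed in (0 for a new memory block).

Memory blocks with room: memory block 2 (69 MB), memory block 3 (66 MB), memory block 4 (106 MB).
The first with room is memory block 2.

2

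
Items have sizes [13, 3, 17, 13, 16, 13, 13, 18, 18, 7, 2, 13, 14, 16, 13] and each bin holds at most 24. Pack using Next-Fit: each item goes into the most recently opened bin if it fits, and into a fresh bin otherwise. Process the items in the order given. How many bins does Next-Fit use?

12

Put 13 in bin 1; 11 remain.
Put 3 in bin 1; 8 remain.
Put 17 in bin 2; 7 remain.
Put 13 in bin 3; 11 remain.
Put 16 in bin 4; 8 remain.
Put 13 in bin 5; 11 remain.
Put 13 in bin 6; 11 remain.
Put 18 in bin 7; 6 remain.
Put 18 in bin 8; 6 remain.
Put 7 in bin 9; 17 remain.
Put 2 in bin 9; 15 remain.
Put 13 in bin 9; 2 remain.
Put 14 in bin 10; 10 remain.
Put 16 in bin 11; 8 remain.
Put 13 in bin 12; 11 remain.
Final bins: [13,3] [17] [13] [16] [13] [13] [18] [18] [7,2,13] [14] [16] [13].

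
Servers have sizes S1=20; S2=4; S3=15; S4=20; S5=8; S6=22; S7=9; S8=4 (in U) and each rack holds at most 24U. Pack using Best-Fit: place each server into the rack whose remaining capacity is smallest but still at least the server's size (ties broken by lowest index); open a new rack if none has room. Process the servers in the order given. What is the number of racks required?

S1 (20U) → rack 1 (remaining 4U)
S2 (4U) → rack 1 (remaining 0U)
S3 (15U) → rack 2 (remaining 9U)
S4 (20U) → rack 3 (remaining 4U)
S5 (8U) → rack 2 (remaining 1U)
S6 (22U) → rack 4 (remaining 2U)
S7 (9U) → rack 5 (remaining 15U)
S8 (4U) → rack 3 (remaining 0U)
Final racks: [20,4] [15,8] [20,4] [22] [9].

5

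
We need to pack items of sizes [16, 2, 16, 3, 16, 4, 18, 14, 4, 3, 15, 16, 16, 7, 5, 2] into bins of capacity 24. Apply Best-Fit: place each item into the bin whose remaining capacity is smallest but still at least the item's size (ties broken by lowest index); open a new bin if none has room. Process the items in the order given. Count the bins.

bin 1: place 16, 8 left
bin 1: place 2, 6 left
bin 2: place 16, 8 left
bin 1: place 3, 3 left
bin 3: place 16, 8 left
bin 2: place 4, 4 left
bin 4: place 18, 6 left
bin 5: place 14, 10 left
bin 2: place 4, 0 left
bin 1: place 3, 0 left
bin 6: place 15, 9 left
bin 7: place 16, 8 left
bin 8: place 16, 8 left
bin 3: place 7, 1 left
bin 4: place 5, 1 left
bin 7: place 2, 6 left
Final bins: [16,2,3,3] [16,4,4] [16,7] [18,5] [14] [15] [16,2] [16].

8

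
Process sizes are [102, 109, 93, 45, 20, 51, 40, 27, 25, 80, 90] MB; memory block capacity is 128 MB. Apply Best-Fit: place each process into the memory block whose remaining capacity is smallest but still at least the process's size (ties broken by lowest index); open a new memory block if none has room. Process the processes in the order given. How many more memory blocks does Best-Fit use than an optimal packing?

Best-Fit: [102,20] [109] [93,25] [45,51,27] [40,80] [90] → 6 memory blocks.
Total size 682 MB; any packing needs at least ⌈682/128⌉ = 6 memory blocks.
So 6 is already optimal.

0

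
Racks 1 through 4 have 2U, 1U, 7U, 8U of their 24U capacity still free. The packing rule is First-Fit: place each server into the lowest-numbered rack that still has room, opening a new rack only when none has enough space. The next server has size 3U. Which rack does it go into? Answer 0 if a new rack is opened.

3

Racks with room: rack 3 (7U), rack 4 (8U).
The first with room is rack 3.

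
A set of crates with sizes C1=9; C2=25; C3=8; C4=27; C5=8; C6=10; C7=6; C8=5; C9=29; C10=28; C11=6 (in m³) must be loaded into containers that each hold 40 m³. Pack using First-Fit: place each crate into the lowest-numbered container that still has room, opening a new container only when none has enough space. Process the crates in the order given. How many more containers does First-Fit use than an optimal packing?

First-Fit: [9,25,6] [8,27,5] [8,10,6] [29] [28] → 5 containers.
Total size 161 m³; any packing needs at least ⌈161/40⌉ = 5 containers.
So 5 is already optimal.

0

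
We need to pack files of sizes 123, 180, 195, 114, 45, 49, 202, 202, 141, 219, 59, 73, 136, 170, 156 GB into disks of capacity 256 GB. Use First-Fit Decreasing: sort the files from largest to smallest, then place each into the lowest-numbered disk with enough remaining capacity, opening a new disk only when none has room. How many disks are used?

Sorted descending: 219, 202, 202, 195, 180, 170, 156, 141, 136, 123, 114, 73, 59, 49, 45.
disk 1: place 219 GB, 37 GB left
disk 2: place 202 GB, 54 GB left
disk 3: place 202 GB, 54 GB left
disk 4: place 195 GB, 61 GB left
disk 5: place 180 GB, 76 GB left
disk 6: place 170 GB, 86 GB left
disk 7: place 156 GB, 100 GB left
disk 8: place 141 GB, 115 GB left
disk 9: place 136 GB, 120 GB left
disk 10: place 123 GB, 133 GB left
disk 8: place 114 GB, 1 GB left
disk 5: place 73 GB, 3 GB left
disk 4: place 59 GB, 2 GB left
disk 2: place 49 GB, 5 GB left
disk 3: place 45 GB, 9 GB left

10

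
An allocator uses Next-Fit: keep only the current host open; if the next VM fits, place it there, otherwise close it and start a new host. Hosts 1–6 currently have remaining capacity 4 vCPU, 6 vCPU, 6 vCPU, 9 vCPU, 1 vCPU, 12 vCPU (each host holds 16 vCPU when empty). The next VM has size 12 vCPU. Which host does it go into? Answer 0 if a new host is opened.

Next-Fit only looks at host 6, which has 12 vCPU free.
12 vCPU fits there.

6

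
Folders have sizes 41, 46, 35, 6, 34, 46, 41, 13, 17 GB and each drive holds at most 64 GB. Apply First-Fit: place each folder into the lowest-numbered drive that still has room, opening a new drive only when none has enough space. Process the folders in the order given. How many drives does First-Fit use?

6

drive 1: place 41 GB, 23 GB left
drive 2: place 46 GB, 18 GB left
drive 3: place 35 GB, 29 GB left
drive 1: place 6 GB, 17 GB left
drive 4: place 34 GB, 30 GB left
drive 5: place 46 GB, 18 GB left
drive 6: place 41 GB, 23 GB left
drive 1: place 13 GB, 4 GB left
drive 2: place 17 GB, 1 GB left
Final drives: [41,6,13] [46,17] [35] [34] [46] [41].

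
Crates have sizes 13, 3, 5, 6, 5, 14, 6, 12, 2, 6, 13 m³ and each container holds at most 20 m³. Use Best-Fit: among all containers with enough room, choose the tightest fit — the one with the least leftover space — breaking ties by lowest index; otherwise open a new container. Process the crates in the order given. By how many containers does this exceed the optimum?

Best-Fit: [13,3,2] [5,6,5] [14,6] [12,6] [13] → 5 containers.
Total size 85 m³; any packing needs at least ⌈85/20⌉ = 5 containers.
So 5 is already optimal.

0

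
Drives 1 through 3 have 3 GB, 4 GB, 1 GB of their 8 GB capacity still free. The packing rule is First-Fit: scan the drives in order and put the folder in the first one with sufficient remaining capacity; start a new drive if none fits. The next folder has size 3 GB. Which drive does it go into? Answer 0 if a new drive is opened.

Drives with room: drive 1 (3 GB), drive 2 (4 GB).
The first with room is drive 1.

1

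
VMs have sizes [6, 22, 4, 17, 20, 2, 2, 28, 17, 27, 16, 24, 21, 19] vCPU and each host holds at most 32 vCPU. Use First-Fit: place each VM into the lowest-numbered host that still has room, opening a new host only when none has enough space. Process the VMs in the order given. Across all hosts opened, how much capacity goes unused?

Put 6 vCPU in host 1; 26 vCPU remain.
Put 22 vCPU in host 1; 4 vCPU remain.
Put 4 vCPU in host 1; 0 vCPU remain.
Put 17 vCPU in host 2; 15 vCPU remain.
Put 20 vCPU in host 3; 12 vCPU remain.
Put 2 vCPU in host 2; 13 vCPU remain.
Put 2 vCPU in host 2; 11 vCPU remain.
Put 28 vCPU in host 4; 4 vCPU remain.
Put 17 vCPU in host 5; 15 vCPU remain.
Put 27 vCPU in host 6; 5 vCPU remain.
Put 16 vCPU in host 7; 16 vCPU remain.
Put 24 vCPU in host 8; 8 vCPU remain.
Put 21 vCPU in host 9; 11 vCPU remain.
Put 19 vCPU in host 10; 13 vCPU remain.
10 hosts × 32 vCPU = 320 vCPU; used 225 vCPU; unused 95 vCPU.

95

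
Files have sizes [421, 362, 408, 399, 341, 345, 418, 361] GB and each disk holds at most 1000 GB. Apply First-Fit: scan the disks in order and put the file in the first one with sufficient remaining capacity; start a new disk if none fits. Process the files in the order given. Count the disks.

421 GB → disk 1 (remaining 579 GB)
362 GB → disk 1 (remaining 217 GB)
408 GB → disk 2 (remaining 592 GB)
399 GB → disk 2 (remaining 193 GB)
341 GB → disk 3 (remaining 659 GB)
345 GB → disk 3 (remaining 314 GB)
418 GB → disk 4 (remaining 582 GB)
361 GB → disk 4 (remaining 221 GB)
Final disks: [421,362] [408,399] [341,345] [418,361].

4 disks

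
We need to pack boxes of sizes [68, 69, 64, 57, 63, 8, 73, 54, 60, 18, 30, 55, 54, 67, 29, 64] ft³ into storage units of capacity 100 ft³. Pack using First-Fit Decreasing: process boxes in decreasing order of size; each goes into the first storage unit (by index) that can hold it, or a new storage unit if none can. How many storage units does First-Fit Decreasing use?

12

Sorted descending: 73, 69, 68, 67, 64, 64, 63, 60, 57, 55, 54, 54, 30, 29, 18, 8.
Put 73 ft³ in storage unit 1; 27 ft³ remain.
Put 69 ft³ in storage unit 2; 31 ft³ remain.
Put 68 ft³ in storage unit 3; 32 ft³ remain.
Put 67 ft³ in storage unit 4; 33 ft³ remain.
Put 64 ft³ in storage unit 5; 36 ft³ remain.
Put 64 ft³ in storage unit 6; 36 ft³ remain.
Put 63 ft³ in storage unit 7; 37 ft³ remain.
Put 60 ft³ in storage unit 8; 40 ft³ remain.
Put 57 ft³ in storage unit 9; 43 ft³ remain.
Put 55 ft³ in storage unit 10; 45 ft³ remain.
Put 54 ft³ in storage unit 11; 46 ft³ remain.
Put 54 ft³ in storage unit 12; 46 ft³ remain.
Put 30 ft³ in storage unit 2; 1 ft³ remain.
Put 29 ft³ in storage unit 3; 3 ft³ remain.
Put 18 ft³ in storage unit 1; 9 ft³ remain.
Put 8 ft³ in storage unit 1; 1 ft³ remain.
Final storage units: [73,18,8] [69,30] [68,29] [67] [64] [64] [63] [60] [57] [55] [54] [54].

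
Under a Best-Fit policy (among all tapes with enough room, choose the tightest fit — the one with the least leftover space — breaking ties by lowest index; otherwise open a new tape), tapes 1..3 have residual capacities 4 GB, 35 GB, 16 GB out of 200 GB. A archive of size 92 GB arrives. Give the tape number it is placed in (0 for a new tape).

0

No tape has ≥ 92 GB free, so a new tape is opened.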